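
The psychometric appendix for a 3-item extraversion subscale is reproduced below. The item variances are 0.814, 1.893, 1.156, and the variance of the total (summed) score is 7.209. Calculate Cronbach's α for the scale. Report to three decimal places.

Σσᵢ² = 0.814 + 1.893 + 1.156 = 3.863
α = (k/(k−1))·(1 − Σσᵢ²/σ²_total) = (3/2)·(1 − 3.863/7.209) = 0.696

Cronbach's α = 0.696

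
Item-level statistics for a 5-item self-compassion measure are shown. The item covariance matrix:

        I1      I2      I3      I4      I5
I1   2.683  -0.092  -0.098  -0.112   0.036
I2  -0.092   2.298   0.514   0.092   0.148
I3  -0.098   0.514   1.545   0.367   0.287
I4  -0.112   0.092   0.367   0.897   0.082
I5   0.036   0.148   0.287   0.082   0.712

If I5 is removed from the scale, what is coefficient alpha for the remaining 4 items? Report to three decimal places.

Remaining items: I1, I2, I3, I4 (k = 4).
sum of item variances = 2.683 + 2.298 + 1.545 + 0.897 = 7.423
Var(T) = 7.423 + 2 × 0.671 = 8.765
α (item deleted) = (4/3)·(1 − 7.423/8.765) = 0.204

α = 0.204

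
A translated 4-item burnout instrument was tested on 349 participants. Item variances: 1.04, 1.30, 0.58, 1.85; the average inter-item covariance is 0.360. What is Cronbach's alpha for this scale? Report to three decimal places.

Σσ²ᵢ = 1.04 + 1.30 + 0.58 + 1.85 = 4.77
Sum of the 6 distinct covariances = 6 × 0.360 = 2.160
σ²_T = Σσ²ᵢ + 2·Σcov = 4.77 + 2 × 2.160 = 9.090
α = (4/3)·(1 − 4.77/9.090) = 0.634

α = 0.634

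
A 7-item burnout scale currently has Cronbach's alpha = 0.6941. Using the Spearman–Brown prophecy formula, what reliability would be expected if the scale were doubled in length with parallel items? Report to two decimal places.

predicted reliability = 0.82

Length factor m = 2
α' = m·α / (1 + (m−1)·α)
   = 2 × 0.6941 / (1 + (2 − 1) × 0.6941)
   = 1.3882 / 1.6941 = 0.82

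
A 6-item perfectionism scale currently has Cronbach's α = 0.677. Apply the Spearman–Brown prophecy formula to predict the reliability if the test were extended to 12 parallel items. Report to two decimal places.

predicted reliability = 0.81

Length factor m = 12/6 = 2.0000
α' = m·α / (1 + (m−1)·α)
   = 12/6 × 0.677 / (1 + (12/6 − 1) × 0.677)
   = 1.3540 / 1.6770 = 0.81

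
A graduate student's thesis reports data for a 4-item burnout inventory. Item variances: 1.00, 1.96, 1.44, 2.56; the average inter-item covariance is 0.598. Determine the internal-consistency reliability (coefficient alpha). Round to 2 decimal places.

coefficient alpha = 0.68

sum of item variances = 1.00 + 1.96 + 1.44 + 2.56 = 6.96
Sum of the 6 distinct covariances = 6 × 0.598 = 3.588
σ²_total = sum of item variances + 2·Σcov = 6.96 + 2 × 3.588 = 14.136
α = (4/3)·(1 − 6.96/14.136) = 0.68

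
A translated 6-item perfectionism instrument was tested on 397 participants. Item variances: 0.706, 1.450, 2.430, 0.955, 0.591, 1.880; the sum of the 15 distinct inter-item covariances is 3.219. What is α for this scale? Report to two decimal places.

ΣVar(i) = 0.706 + 1.450 + 2.430 + 0.955 + 0.591 + 1.880 = 8.012
Sum of distinct covariances = 3.219
σ²_total = ΣVar(i) + 2·Σcov = 8.012 + 2 × 3.219 = 14.450
α = (6/5)·(1 − 8.012/14.450) = 0.53

α = 0.53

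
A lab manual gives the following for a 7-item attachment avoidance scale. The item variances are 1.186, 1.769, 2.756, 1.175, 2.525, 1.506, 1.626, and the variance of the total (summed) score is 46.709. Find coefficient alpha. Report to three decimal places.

Σσ²ᵢ = 1.186 + 1.769 + 2.756 + 1.175 + 2.525 + 1.506 + 1.626 = 12.543
α = (k/(k−1))·(1 − Σσ²ᵢ/Var(T)) = (7/6)·(1 − 12.543/46.709) = 0.853

coefficient alpha = 0.853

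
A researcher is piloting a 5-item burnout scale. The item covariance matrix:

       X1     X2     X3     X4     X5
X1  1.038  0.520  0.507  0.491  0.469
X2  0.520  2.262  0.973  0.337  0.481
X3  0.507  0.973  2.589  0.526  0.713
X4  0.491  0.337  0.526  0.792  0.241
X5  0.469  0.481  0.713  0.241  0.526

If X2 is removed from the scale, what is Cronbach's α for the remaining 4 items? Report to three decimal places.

Remaining items: X1, X3, X4, X5 (k = 4).
Σσᵢ² = 1.038 + 2.589 + 0.792 + 0.526 = 4.945
σ²_total = 4.945 + 2 × 2.947 = 10.839
α (item deleted) = (4/3)·(1 − 4.945/10.839) = 0.725

Cronbach's α = 0.725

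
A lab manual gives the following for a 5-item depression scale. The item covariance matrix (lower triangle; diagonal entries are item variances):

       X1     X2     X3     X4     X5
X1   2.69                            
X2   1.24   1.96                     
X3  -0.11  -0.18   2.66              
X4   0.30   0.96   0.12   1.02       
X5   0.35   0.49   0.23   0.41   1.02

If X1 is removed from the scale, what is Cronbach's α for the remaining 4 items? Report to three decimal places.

Cronbach's α = 0.505

Remaining items: X2, X3, X4, X5 (k = 4).
Σσᵢ² = 1.96 + 2.66 + 1.02 + 1.02 = 6.66
σ²_T = 6.66 + 2 × 2.03 = 10.72
α (item deleted) = (4/3)·(1 − 6.66/10.72) = 0.505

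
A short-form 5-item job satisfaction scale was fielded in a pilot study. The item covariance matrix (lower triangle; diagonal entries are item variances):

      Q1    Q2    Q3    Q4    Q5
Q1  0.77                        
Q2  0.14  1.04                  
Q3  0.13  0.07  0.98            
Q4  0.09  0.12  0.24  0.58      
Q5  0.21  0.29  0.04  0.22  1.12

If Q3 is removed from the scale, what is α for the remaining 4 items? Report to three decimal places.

α = 0.505

Remaining items: Q1, Q2, Q4, Q5 (k = 4).
Σσ²ᵢ = 0.77 + 1.04 + 0.58 + 1.12 = 3.51
σ²_total = 3.51 + 2 × 1.07 = 5.65
α (item deleted) = (4/3)·(1 − 3.51/5.65) = 0.505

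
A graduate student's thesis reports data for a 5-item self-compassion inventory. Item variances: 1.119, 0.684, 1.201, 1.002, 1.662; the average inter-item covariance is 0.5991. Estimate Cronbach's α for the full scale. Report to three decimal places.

Cronbach's α = 0.849

sum of item variances = 1.119 + 0.684 + 1.201 + 1.002 + 1.662 = 5.668
Sum of the 10 distinct covariances = 10 × 0.5991 = 5.9910
σ²_total = sum of item variances + 2·Σcov = 5.668 + 2 × 5.9910 = 17.6500
α = (5/4)·(1 − 5.668/17.6500) = 0.849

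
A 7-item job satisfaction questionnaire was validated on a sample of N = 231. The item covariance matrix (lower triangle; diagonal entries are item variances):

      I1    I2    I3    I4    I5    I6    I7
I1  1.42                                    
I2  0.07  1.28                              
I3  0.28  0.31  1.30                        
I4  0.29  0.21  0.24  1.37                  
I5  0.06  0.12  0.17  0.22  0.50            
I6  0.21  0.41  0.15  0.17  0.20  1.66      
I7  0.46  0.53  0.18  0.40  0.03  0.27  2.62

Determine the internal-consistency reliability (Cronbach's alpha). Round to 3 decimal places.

sum of item variances = 1.42 + 1.28 + 1.30 + 1.37 + 0.50 + 1.66 + 2.62 = 10.15
Σ_{i<j} σ_ij = 4.98
total variance = 10.15 + 2 × 4.98 = 20.11
α = (k/(k−1))·(1 − sum of item variances/total variance) = (7/6)·(1 − 10.15/20.11) = 0.578

Cronbach's alpha = 0.578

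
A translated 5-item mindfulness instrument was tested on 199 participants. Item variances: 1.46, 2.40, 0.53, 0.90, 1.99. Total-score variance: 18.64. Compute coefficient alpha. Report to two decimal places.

ΣVar(i) = 1.46 + 2.40 + 0.53 + 0.90 + 1.99 = 7.28
α = (k/(k−1))·(1 − ΣVar(i)/σ²_total) = (5/4)·(1 − 7.28/18.64) = 0.76

coefficient alpha = 0.76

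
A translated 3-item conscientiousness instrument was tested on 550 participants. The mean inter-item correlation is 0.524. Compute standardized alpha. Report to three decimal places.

standardized alpha = 0.768

Standardized α = k·r̄ / (1 + (k−1)·r̄) = 3 × 0.524 / (1 + 2 × 0.524)
  = 1.5720 / 2.0480 = 0.768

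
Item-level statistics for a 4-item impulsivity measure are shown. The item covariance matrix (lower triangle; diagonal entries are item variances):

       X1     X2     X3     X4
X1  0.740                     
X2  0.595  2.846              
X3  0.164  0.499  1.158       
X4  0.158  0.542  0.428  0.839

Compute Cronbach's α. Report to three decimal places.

Cronbach's α = 0.614

ΣVar(i) = 0.740 + 2.846 + 1.158 + 0.839 = 5.583
Σ_{i<j} σ_ij = 2.386
total variance = 5.583 + 2 × 2.386 = 10.355
α = (k/(k−1))·(1 − ΣVar(i)/total variance) = (4/3)·(1 − 5.583/10.355) = 0.614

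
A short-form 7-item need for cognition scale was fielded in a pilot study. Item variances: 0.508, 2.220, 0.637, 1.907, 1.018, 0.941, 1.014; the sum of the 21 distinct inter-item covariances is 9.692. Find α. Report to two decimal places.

Σσ²ᵢ = 0.508 + 2.220 + 0.637 + 1.907 + 1.018 + 0.941 + 1.014 = 8.245
Sum of distinct covariances = 9.692
Var(T) = Σσ²ᵢ + 2·Σcov = 8.245 + 2 × 9.692 = 27.629
α = (7/6)·(1 − 8.245/27.629) = 0.82

α = 0.82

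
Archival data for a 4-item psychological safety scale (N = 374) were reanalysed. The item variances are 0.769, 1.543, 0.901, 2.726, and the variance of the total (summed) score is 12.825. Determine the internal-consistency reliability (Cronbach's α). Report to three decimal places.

ΣVar(i) = 0.769 + 1.543 + 0.901 + 2.726 = 5.939
α = (k/(k−1))·(1 − ΣVar(i)/Var(T)) = (4/3)·(1 − 5.939/12.825) = 0.716

Cronbach's α = 0.716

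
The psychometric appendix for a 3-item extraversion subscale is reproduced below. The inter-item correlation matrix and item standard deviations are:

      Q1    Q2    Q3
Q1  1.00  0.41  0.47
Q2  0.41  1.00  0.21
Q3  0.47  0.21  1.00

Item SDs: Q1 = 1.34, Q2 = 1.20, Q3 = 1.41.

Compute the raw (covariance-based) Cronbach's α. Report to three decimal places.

Σσ²ᵢ = 1.34² + 1.20² + 1.41² = 5.2237
Covariances σ_ij = r_ij · s_i · s_j:
  σ(Q1,Q2) = 0.41 × 1.34 × 1.20 = 0.6593
  σ(Q1,Q3) = 0.47 × 1.34 × 1.41 = 0.8880
  σ(Q2,Q3) = 0.21 × 1.20 × 1.41 = 0.3553
σ²_T = Σσ²ᵢ + 2·Σσ_ij = 5.2237 + 2 × 1.9026 = 9.0289
α = (3/2)·(1 − 5.2237/9.0289) = 0.632

Cronbach's α = 0.632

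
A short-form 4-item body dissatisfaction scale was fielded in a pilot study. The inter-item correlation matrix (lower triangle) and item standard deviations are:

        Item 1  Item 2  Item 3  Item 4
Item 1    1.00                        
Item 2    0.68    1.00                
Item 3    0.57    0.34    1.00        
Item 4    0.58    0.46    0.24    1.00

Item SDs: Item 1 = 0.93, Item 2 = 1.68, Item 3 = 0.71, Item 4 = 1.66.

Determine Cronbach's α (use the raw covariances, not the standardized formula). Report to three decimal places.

Σσ²ᵢ = 0.93² + 1.68² + 0.71² + 1.66² = 6.9470
Covariances σ_ij = r_ij · s_i · s_j:
  σ(Item 1,Item 2) = 0.68 × 0.93 × 1.68 = 1.0624
  σ(Item 1,Item 3) = 0.57 × 0.93 × 0.71 = 0.3764
  σ(Item 1,Item 4) = 0.58 × 0.93 × 1.66 = 0.8954
  σ(Item 2,Item 3) = 0.34 × 1.68 × 0.71 = 0.4056
  σ(Item 2,Item 4) = 0.46 × 1.68 × 1.66 = 1.2828
  σ(Item 3,Item 4) = 0.24 × 0.71 × 1.66 = 0.2829
σ²_T = Σσ²ᵢ + 2·Σσ_ij = 6.9470 + 2 × 4.3055 = 15.5580
α = (4/3)·(1 − 6.9470/15.5580) = 0.738

Cronbach's α = 0.738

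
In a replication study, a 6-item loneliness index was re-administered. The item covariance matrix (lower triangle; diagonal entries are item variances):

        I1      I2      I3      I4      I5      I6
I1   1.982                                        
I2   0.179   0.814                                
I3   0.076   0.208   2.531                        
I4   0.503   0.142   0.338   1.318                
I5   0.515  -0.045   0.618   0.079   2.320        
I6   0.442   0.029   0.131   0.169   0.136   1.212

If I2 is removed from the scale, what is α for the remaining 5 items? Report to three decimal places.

Remaining items: I1, I3, I4, I5, I6 (k = 5).
sum of item variances = 1.982 + 2.531 + 1.318 + 2.320 + 1.212 = 9.363
σ²_T = 9.363 + 2 × 3.007 = 15.377
α (item deleted) = (5/4)·(1 − 9.363/15.377) = 0.489

α = 0.489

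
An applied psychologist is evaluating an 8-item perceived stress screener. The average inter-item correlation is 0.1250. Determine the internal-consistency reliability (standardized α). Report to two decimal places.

Standardized α = k·r̄ / (1 + (k−1)·r̄) = 8 × 0.1250 / (1 + 7 × 0.1250)
  = 1.0000 / 1.8750 = 0.53

α = 0.53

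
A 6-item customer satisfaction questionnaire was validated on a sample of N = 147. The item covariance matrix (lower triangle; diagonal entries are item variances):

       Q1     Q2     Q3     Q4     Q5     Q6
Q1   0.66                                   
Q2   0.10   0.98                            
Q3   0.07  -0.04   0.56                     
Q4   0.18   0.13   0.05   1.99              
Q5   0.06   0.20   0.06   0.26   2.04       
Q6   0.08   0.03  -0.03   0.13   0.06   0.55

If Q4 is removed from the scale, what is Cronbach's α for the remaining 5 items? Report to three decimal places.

Cronbach's α = 0.247

Remaining items: Q1, Q2, Q3, Q5, Q6 (k = 5).
Σσᵢ² = 0.66 + 0.98 + 0.56 + 2.04 + 0.55 = 4.79
σ²_total = 4.79 + 2 × 0.59 = 5.97
α (item deleted) = (5/4)·(1 − 4.79/5.97) = 0.247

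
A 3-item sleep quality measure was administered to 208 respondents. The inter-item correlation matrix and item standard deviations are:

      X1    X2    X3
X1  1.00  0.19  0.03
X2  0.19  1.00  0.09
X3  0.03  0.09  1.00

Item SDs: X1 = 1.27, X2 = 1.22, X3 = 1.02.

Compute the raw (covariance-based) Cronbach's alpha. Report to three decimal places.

Cronbach's alpha = 0.265

Σσ²ᵢ = 1.27² + 1.22² + 1.02² = 4.1417
Covariances σ_ij = r_ij · s_i · s_j:
  σ(X1,X2) = 0.19 × 1.27 × 1.22 = 0.2944
  σ(X1,X3) = 0.03 × 1.27 × 1.02 = 0.0389
  σ(X2,X3) = 0.09 × 1.22 × 1.02 = 0.1120
σ²_T = Σσ²ᵢ + 2·Σσ_ij = 4.1417 + 2 × 0.4453 = 5.0323
α = (3/2)·(1 − 4.1417/5.0323) = 0.265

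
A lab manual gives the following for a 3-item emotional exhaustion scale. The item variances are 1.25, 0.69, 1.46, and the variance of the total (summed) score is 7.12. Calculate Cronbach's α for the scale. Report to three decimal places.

α = 0.784

Σσᵢ² = 1.25 + 0.69 + 1.46 = 3.40
α = (k/(k−1))·(1 − Σσᵢ²/σ²_T) = (3/2)·(1 − 3.40/7.12) = 0.784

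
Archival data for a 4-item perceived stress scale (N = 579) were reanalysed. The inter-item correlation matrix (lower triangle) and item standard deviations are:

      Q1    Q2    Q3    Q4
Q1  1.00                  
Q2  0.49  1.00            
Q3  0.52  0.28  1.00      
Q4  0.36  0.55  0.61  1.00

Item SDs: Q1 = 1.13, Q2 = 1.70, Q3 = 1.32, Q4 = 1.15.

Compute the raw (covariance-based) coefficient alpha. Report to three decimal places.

α = 0.761

Σσ²ᵢ = 1.13² + 1.70² + 1.32² + 1.15² = 7.2318
Covariances σ_ij = r_ij · s_i · s_j:
  σ(Q1,Q2) = 0.49 × 1.13 × 1.70 = 0.9413
  σ(Q1,Q3) = 0.52 × 1.13 × 1.32 = 0.7756
  σ(Q1,Q4) = 0.36 × 1.13 × 1.15 = 0.4678
  σ(Q2,Q3) = 0.28 × 1.70 × 1.32 = 0.6283
  σ(Q2,Q4) = 0.55 × 1.70 × 1.15 = 1.0753
  σ(Q3,Q4) = 0.61 × 1.32 × 1.15 = 0.9260
σ²_T = Σσ²ᵢ + 2·Σσ_ij = 7.2318 + 2 × 4.8143 = 16.8604
α = (4/3)·(1 − 7.2318/16.8604) = 0.761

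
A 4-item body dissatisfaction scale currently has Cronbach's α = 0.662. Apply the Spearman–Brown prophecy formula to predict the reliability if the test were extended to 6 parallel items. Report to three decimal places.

predicted reliability = 0.746

Length factor m = 6/4 = 1.5000
α' = m·α / (1 + (m−1)·α)
   = 6/4 × 0.662 / (1 + (6/4 − 1) × 0.662)
   = 0.9930 / 1.3310 = 0.746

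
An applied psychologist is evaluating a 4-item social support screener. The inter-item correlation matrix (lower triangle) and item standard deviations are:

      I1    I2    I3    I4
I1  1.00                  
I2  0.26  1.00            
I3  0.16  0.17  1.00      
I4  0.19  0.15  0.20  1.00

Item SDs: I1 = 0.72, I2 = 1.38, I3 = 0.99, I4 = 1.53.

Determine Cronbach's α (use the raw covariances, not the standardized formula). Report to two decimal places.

Σσ²ᵢ = 0.72² + 1.38² + 0.99² + 1.53² = 5.7438
Covariances σ_ij = r_ij · s_i · s_j:
  σ(I1,I2) = 0.26 × 0.72 × 1.38 = 0.2583
  σ(I1,I3) = 0.16 × 0.72 × 0.99 = 0.1140
  σ(I1,I4) = 0.19 × 0.72 × 1.53 = 0.2093
  σ(I2,I3) = 0.17 × 1.38 × 0.99 = 0.2323
  σ(I2,I4) = 0.15 × 1.38 × 1.53 = 0.3167
  σ(I3,I4) = 0.20 × 0.99 × 1.53 = 0.3029
σ²_T = Σσ²ᵢ + 2·Σσ_ij = 5.7438 + 2 × 1.4335 = 8.6108
α = (4/3)·(1 − 5.7438/8.6108) = 0.44

α = 0.44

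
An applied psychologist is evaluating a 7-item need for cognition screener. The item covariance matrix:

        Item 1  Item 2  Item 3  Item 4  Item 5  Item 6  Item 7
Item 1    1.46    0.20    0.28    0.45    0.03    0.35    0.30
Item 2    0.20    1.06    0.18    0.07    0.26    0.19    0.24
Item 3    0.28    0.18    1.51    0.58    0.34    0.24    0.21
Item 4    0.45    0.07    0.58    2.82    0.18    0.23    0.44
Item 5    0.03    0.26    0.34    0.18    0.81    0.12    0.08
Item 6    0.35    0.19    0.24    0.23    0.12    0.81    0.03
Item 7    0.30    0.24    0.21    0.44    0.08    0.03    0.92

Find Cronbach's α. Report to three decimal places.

Σσ²ᵢ = 1.46 + 1.06 + 1.51 + 2.82 + 0.81 + 0.81 + 0.92 = 9.39
Sum of off-diagonal covariances = 5.00
σ²_T = 9.39 + 2 × 5.00 = 19.39
α = (k/(k−1))·(1 − Σσ²ᵢ/σ²_T) = (7/6)·(1 − 9.39/19.39) = 0.602

Cronbach's α = 0.602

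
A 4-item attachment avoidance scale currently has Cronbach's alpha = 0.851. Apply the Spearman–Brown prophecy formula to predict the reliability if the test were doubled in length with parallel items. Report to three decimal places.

predicted reliability = 0.920

Length factor m = 2
α' = m·α / (1 + (m−1)·α)
   = 2 × 0.851 / (1 + (2 − 1) × 0.851)
   = 1.7020 / 1.8510 = 0.920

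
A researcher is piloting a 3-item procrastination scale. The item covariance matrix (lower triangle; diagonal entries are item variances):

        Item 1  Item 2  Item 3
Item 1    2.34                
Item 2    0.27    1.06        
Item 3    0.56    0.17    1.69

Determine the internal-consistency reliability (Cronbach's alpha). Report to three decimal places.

ΣVar(i) = 2.34 + 1.06 + 1.69 = 5.09
Sum of the distinct covariances = 1.00
σ²_T = 5.09 + 2 × 1.00 = 7.09
α = (k/(k−1))·(1 − ΣVar(i)/σ²_T) = (3/2)·(1 − 5.09/7.09) = 0.423

Cronbach's alpha = 0.423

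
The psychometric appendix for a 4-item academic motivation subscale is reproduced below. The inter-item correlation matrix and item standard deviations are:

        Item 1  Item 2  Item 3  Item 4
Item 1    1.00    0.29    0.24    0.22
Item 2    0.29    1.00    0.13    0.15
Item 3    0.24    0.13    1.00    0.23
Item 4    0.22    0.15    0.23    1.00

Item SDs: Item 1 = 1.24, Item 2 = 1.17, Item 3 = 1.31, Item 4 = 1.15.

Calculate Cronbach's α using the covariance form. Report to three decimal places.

α = 0.515

Σσ²ᵢ = 1.24² + 1.17² + 1.31² + 1.15² = 5.9451
Covariances σ_ij = r_ij · s_i · s_j:
  σ(Item 1,Item 2) = 0.29 × 1.24 × 1.17 = 0.4207
  σ(Item 1,Item 3) = 0.24 × 1.24 × 1.31 = 0.3899
  σ(Item 1,Item 4) = 0.22 × 1.24 × 1.15 = 0.3137
  σ(Item 2,Item 3) = 0.13 × 1.17 × 1.31 = 0.1993
  σ(Item 2,Item 4) = 0.15 × 1.17 × 1.15 = 0.2018
  σ(Item 3,Item 4) = 0.23 × 1.31 × 1.15 = 0.3465
σ²_T = Σσ²ᵢ + 2·Σσ_ij = 5.9451 + 2 × 1.8719 = 9.6889
α = (4/3)·(1 − 5.9451/9.6889) = 0.515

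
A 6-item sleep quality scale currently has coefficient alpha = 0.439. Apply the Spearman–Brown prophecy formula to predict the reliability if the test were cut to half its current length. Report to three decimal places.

predicted reliability = 0.281

Length factor m = 1/2
α' = m·α / (1 − (1−m)·α)
   = 1/2 × 0.439 / (1 − (1 − 1/2) × 0.439)
   = 0.2195 / 0.7805 = 0.281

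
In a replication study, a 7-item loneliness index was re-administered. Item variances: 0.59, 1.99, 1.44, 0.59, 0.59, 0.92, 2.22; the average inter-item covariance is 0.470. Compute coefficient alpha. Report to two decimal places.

Σσᵢ² = 0.59 + 1.99 + 1.44 + 0.59 + 0.59 + 0.92 + 2.22 = 8.34
Sum of the 21 distinct covariances = 21 × 0.470 = 9.870
σ²_T = Σσᵢ² + 2·Σcov = 8.34 + 2 × 9.870 = 28.080
α = (7/6)·(1 − 8.34/28.080) = 0.82

coefficient alpha = 0.82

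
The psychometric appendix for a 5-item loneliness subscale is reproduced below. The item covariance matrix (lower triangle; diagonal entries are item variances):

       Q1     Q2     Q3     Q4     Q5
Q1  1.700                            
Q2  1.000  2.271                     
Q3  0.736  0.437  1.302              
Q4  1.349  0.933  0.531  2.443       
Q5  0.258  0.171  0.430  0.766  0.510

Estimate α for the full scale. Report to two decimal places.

α = 0.77

Σσᵢ² = 1.700 + 2.271 + 1.302 + 2.443 + 0.510 = 8.226
Σ_{i<j} σ_ij = 6.611
total variance = 8.226 + 2 × 6.611 = 21.448
α = (k/(k−1))·(1 − Σσᵢ²/total variance) = (5/4)·(1 − 8.226/21.448) = 0.77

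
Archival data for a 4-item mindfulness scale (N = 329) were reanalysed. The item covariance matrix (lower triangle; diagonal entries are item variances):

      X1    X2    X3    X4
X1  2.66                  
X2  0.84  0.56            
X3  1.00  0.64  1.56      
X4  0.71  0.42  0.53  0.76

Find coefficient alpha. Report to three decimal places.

ΣVar(i) = 2.66 + 0.56 + 1.56 + 0.76 = 5.54
Sum of the distinct covariances = 4.14
σ²_T = 5.54 + 2 × 4.14 = 13.82
α = (k/(k−1))·(1 − ΣVar(i)/σ²_T) = (4/3)·(1 − 5.54/13.82) = 0.799

coefficient alpha = 0.799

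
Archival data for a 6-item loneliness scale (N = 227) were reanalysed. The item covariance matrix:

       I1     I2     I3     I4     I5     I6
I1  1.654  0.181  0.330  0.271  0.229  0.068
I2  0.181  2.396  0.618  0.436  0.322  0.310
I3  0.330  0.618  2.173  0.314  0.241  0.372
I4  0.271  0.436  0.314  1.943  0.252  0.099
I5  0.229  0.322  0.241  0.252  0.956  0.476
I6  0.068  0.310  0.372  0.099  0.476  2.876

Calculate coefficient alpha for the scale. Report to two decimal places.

sum of item variances = 1.654 + 2.396 + 2.173 + 1.943 + 0.956 + 2.876 = 11.998
Sum of off-diagonal covariances = 4.519
σ²_T = 11.998 + 2 × 4.519 = 21.036
α = (k/(k−1))·(1 − sum of item variances/σ²_T) = (6/5)·(1 − 11.998/21.036) = 0.52

α = 0.52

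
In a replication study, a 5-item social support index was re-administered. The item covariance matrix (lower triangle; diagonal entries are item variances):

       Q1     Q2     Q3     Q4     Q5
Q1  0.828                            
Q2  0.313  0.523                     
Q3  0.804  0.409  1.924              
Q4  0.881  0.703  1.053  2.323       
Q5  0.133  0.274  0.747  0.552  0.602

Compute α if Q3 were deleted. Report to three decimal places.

Remaining items: Q1, Q2, Q4, Q5 (k = 4).
Σσ²ᵢ = 0.828 + 0.523 + 2.323 + 0.602 = 4.276
σ²_total = 4.276 + 2 × 2.856 = 9.988
α (item deleted) = (4/3)·(1 − 4.276/9.988) = 0.763

α = 0.763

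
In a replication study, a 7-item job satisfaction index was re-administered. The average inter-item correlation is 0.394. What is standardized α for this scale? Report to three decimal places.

Standardized α = k·r̄ / (1 + (k−1)·r̄) = 7 × 0.394 / (1 + 6 × 0.394)
  = 2.7580 / 3.3640 = 0.820

α = 0.820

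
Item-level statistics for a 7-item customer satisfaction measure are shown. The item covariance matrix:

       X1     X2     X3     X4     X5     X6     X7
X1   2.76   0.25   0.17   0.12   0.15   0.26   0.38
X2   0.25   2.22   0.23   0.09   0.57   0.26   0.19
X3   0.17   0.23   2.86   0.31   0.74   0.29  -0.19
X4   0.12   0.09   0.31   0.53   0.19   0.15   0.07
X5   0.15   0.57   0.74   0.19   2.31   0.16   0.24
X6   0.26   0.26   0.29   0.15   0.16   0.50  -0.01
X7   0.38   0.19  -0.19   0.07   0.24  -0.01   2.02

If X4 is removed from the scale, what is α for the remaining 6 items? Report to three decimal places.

Remaining items: X1, X2, X3, X5, X6, X7 (k = 6).
Σσᵢ² = 2.76 + 2.22 + 2.86 + 2.31 + 0.50 + 2.02 = 12.67
σ²_T = 12.67 + 2 × 3.69 = 20.05
α (item deleted) = (6/5)·(1 − 12.67/20.05) = 0.442

α = 0.442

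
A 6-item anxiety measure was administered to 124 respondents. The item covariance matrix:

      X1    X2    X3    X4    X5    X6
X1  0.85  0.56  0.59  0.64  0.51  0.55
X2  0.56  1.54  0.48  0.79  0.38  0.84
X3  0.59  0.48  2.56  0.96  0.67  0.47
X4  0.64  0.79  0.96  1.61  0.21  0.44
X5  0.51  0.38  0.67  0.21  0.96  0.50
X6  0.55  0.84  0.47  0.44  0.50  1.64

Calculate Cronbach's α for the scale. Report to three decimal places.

Cronbach's α = 0.783

ΣVar(i) = 0.85 + 1.54 + 2.56 + 1.61 + 0.96 + 1.64 = 9.16
Σ_{i<j} σ_ij = 8.59
σ²_T = 9.16 + 2 × 8.59 = 26.34
α = (k/(k−1))·(1 − ΣVar(i)/σ²_T) = (6/5)·(1 − 9.16/26.34) = 0.783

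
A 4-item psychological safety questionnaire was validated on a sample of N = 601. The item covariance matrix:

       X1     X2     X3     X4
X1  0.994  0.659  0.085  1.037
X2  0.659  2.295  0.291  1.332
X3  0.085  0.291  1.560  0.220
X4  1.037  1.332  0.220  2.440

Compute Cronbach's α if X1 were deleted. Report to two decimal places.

α = 0.55

Remaining items: X2, X3, X4 (k = 3).
ΣVar(i) = 2.295 + 1.560 + 2.440 = 6.295
σ²_T = 6.295 + 2 × 1.843 = 9.981
α (item deleted) = (3/2)·(1 − 6.295/9.981) = 0.55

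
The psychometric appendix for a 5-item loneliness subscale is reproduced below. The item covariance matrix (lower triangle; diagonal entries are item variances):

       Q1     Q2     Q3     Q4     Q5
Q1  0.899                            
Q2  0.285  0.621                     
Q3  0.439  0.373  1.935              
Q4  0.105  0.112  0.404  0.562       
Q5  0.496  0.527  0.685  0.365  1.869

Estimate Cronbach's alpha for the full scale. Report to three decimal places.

ΣVar(i) = 0.899 + 0.621 + 1.935 + 0.562 + 1.869 = 5.886
Sum of off-diagonal covariances = 3.791
Var(T) = 5.886 + 2 × 3.791 = 13.468
α = (k/(k−1))·(1 − ΣVar(i)/Var(T)) = (5/4)·(1 − 5.886/13.468) = 0.704

Cronbach's alpha = 0.704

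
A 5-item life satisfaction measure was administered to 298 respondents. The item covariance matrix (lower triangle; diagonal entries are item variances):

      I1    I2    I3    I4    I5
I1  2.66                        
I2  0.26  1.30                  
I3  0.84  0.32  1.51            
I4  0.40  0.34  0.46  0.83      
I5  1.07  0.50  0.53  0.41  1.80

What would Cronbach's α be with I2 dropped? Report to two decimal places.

Remaining items: I1, I3, I4, I5 (k = 4).
ΣVar(i) = 2.66 + 1.51 + 0.83 + 1.80 = 6.80
σ²_T = 6.80 + 2 × 3.71 = 14.22
α (item deleted) = (4/3)·(1 − 6.80/14.22) = 0.70

α = 0.70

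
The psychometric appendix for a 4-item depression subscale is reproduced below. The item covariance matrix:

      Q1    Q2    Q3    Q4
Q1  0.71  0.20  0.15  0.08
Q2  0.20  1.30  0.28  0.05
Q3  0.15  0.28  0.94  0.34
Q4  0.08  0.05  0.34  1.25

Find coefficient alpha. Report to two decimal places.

sum of item variances = 0.71 + 1.30 + 0.94 + 1.25 = 4.20
Sum of the distinct covariances = 1.10
σ²_total = 4.20 + 2 × 1.10 = 6.40
α = (k/(k−1))·(1 − sum of item variances/σ²_total) = (4/3)·(1 − 4.20/6.40) = 0.46

coefficient alpha = 0.46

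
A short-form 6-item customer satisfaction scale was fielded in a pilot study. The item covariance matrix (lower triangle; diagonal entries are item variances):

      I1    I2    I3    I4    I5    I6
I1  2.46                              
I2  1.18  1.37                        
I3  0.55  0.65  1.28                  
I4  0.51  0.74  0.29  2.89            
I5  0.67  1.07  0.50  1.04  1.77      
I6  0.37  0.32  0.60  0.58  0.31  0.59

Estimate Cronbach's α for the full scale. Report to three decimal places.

Cronbach's α = 0.773

sum of item variances = 2.46 + 1.37 + 1.28 + 2.89 + 1.77 + 0.59 = 10.36
Sum of off-diagonal covariances = 9.38
σ²_total = 10.36 + 2 × 9.38 = 29.12
α = (k/(k−1))·(1 − sum of item variances/σ²_total) = (6/5)·(1 − 10.36/29.12) = 0.773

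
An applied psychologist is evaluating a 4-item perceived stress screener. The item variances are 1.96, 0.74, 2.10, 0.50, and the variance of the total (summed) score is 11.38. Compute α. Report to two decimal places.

α = 0.71

sum of item variances = 1.96 + 0.74 + 2.10 + 0.50 = 5.30
α = (k/(k−1))·(1 − sum of item variances/total variance) = (4/3)·(1 − 5.30/11.38) = 0.71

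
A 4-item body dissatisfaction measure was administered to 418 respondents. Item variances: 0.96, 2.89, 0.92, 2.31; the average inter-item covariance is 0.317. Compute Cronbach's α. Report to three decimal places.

Cronbach's α = 0.466

Σσ²ᵢ = 0.96 + 2.89 + 0.92 + 2.31 = 7.08
Sum of the 6 distinct covariances = 6 × 0.317 = 1.902
σ²_total = Σσ²ᵢ + 2·Σcov = 7.08 + 2 × 1.902 = 10.884
α = (4/3)·(1 − 7.08/10.884) = 0.466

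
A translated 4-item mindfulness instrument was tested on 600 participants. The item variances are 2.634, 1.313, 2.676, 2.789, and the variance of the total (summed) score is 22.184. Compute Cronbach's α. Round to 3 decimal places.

sum of item variances = 2.634 + 1.313 + 2.676 + 2.789 = 9.412
α = (k/(k−1))·(1 − sum of item variances/σ²_T) = (4/3)·(1 − 9.412/22.184) = 0.768

α = 0.768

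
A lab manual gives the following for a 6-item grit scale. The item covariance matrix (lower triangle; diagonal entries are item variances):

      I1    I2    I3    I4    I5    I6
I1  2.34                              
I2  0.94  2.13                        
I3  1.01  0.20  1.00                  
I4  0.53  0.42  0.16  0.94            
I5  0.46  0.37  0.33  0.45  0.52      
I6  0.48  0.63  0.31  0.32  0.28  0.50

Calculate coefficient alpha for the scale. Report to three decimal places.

coefficient alpha = 0.780

Σσ²ᵢ = 2.34 + 2.13 + 1.00 + 0.94 + 0.52 + 0.50 = 7.43
Sum of off-diagonal covariances = 6.89
total variance = 7.43 + 2 × 6.89 = 21.21
α = (k/(k−1))·(1 − Σσ²ᵢ/total variance) = (6/5)·(1 − 7.43/21.21) = 0.780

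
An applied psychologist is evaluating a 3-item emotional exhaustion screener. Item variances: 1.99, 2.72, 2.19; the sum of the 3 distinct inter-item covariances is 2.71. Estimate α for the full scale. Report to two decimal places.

sum of item variances = 1.99 + 2.72 + 2.19 = 6.90
Sum of distinct covariances = 2.71
Var(T) = sum of item variances + 2·Σcov = 6.90 + 2 × 2.71 = 12.32
α = (3/2)·(1 − 6.90/12.32) = 0.66

α = 0.66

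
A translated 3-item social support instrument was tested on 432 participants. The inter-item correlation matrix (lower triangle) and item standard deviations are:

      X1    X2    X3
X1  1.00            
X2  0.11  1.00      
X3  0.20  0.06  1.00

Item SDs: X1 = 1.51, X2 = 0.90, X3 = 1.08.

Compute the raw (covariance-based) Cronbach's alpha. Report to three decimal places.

Cronbach's alpha = 0.301

Σσ²ᵢ = 1.51² + 0.90² + 1.08² = 4.2565
Covariances σ_ij = r_ij · s_i · s_j:
  σ(X1,X2) = 0.11 × 1.51 × 0.90 = 0.1495
  σ(X1,X3) = 0.20 × 1.51 × 1.08 = 0.3262
  σ(X2,X3) = 0.06 × 0.90 × 1.08 = 0.0583
σ²_T = Σσ²ᵢ + 2·Σσ_ij = 4.2565 + 2 × 0.5340 = 5.3245
α = (3/2)·(1 − 4.2565/5.3245) = 0.301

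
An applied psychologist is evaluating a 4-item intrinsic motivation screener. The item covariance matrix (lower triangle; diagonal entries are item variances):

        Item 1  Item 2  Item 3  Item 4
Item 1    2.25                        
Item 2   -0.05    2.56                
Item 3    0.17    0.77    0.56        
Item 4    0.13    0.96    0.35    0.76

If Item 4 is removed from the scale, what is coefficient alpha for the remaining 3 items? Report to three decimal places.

coefficient alpha = 0.373

Remaining items: Item 1, Item 2, Item 3 (k = 3).
sum of item variances = 2.25 + 2.56 + 0.56 = 5.37
σ²_T = 5.37 + 2 × 0.89 = 7.15
α (item deleted) = (3/2)·(1 − 5.37/7.15) = 0.373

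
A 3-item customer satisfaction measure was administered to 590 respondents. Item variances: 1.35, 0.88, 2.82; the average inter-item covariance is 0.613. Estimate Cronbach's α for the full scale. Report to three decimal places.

α = 0.632

ΣVar(i) = 1.35 + 0.88 + 2.82 = 5.05
Sum of the 3 distinct covariances = 3 × 0.613 = 1.839
σ²_T = ΣVar(i) + 2·Σcov = 5.05 + 2 × 1.839 = 8.728
α = (3/2)·(1 − 5.05/8.728) = 0.632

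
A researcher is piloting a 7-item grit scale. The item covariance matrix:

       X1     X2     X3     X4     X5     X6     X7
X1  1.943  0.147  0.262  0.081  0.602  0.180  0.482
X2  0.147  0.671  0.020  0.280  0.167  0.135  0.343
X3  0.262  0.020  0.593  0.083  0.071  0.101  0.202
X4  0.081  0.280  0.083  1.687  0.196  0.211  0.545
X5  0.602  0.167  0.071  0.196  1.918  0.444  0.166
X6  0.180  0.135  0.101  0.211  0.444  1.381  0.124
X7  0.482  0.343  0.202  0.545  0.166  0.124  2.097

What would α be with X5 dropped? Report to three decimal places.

α = 0.520

Remaining items: X1, X2, X3, X4, X6, X7 (k = 6).
ΣVar(i) = 1.943 + 0.671 + 0.593 + 1.687 + 1.381 + 2.097 = 8.372
σ²_T = 8.372 + 2 × 3.196 = 14.764
α (item deleted) = (6/5)·(1 − 8.372/14.764) = 0.520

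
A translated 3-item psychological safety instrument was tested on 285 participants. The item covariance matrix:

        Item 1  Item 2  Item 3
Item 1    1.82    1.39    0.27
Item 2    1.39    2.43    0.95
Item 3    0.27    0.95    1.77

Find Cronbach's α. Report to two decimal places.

Cronbach's α = 0.70

sum of item variances = 1.82 + 2.43 + 1.77 = 6.02
Sum of off-diagonal covariances = 2.61
σ²_T = 6.02 + 2 × 2.61 = 11.24
α = (k/(k−1))·(1 − sum of item variances/σ²_T) = (3/2)·(1 − 6.02/11.24) = 0.70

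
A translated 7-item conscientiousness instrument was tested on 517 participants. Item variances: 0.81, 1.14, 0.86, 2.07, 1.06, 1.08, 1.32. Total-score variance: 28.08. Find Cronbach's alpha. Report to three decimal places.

ΣVar(i) = 0.81 + 1.14 + 0.86 + 2.07 + 1.06 + 1.08 + 1.32 = 8.34
α = (k/(k−1))·(1 − ΣVar(i)/Var(T)) = (7/6)·(1 − 8.34/28.08) = 0.820

Cronbach's alpha = 0.820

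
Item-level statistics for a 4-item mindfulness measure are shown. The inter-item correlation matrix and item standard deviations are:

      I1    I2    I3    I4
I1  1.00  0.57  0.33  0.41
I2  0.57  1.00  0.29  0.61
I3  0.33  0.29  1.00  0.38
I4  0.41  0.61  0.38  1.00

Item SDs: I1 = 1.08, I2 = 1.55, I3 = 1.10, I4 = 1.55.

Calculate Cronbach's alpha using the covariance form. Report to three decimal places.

Σσ²ᵢ = 1.08² + 1.55² + 1.10² + 1.55² = 7.1814
Covariances σ_ij = r_ij · s_i · s_j:
  σ(I1,I2) = 0.57 × 1.08 × 1.55 = 0.9542
  σ(I1,I3) = 0.33 × 1.08 × 1.10 = 0.3920
  σ(I1,I4) = 0.41 × 1.08 × 1.55 = 0.6863
  σ(I2,I3) = 0.29 × 1.55 × 1.10 = 0.4945
  σ(I2,I4) = 0.61 × 1.55 × 1.55 = 1.4655
  σ(I3,I4) = 0.38 × 1.10 × 1.55 = 0.6479
σ²_T = Σσ²ᵢ + 2·Σσ_ij = 7.1814 + 2 × 4.6404 = 16.4622
α = (4/3)·(1 − 7.1814/16.4622) = 0.752

α = 0.752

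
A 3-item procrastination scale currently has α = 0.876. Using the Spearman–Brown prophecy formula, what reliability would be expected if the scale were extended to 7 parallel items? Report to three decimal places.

Length factor m = 7/3 = 2.3333
α' = m·α / (1 + (m−1)·α)
   = 7/3 × 0.876 / (1 + (7/3 − 1) × 0.876)
   = 2.0440 / 2.1680 = 0.943

predicted reliability = 0.943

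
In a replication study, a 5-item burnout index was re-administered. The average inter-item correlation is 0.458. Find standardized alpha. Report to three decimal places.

α = 0.809

Standardized α = k·r̄ / (1 + (k−1)·r̄) = 5 × 0.458 / (1 + 4 × 0.458)
  = 2.2900 / 2.8320 = 0.809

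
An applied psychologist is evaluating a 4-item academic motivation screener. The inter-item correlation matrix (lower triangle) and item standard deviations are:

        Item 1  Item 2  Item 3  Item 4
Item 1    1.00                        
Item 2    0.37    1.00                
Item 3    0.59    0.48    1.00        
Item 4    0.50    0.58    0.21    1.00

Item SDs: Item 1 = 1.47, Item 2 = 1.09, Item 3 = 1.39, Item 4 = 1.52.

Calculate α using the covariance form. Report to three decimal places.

Σσ²ᵢ = 1.47² + 1.09² + 1.39² + 1.52² = 7.5915
Covariances σ_ij = r_ij · s_i · s_j:
  σ(Item 1,Item 2) = 0.37 × 1.47 × 1.09 = 0.5929
  σ(Item 1,Item 3) = 0.59 × 1.47 × 1.39 = 1.2055
  σ(Item 1,Item 4) = 0.50 × 1.47 × 1.52 = 1.1172
  σ(Item 2,Item 3) = 0.48 × 1.09 × 1.39 = 0.7272
  σ(Item 2,Item 4) = 0.58 × 1.09 × 1.52 = 0.9609
  σ(Item 3,Item 4) = 0.21 × 1.39 × 1.52 = 0.4437
σ²_T = Σσ²ᵢ + 2·Σσ_ij = 7.5915 + 2 × 5.0474 = 17.6863
α = (4/3)·(1 − 7.5915/17.6863) = 0.761

α = 0.761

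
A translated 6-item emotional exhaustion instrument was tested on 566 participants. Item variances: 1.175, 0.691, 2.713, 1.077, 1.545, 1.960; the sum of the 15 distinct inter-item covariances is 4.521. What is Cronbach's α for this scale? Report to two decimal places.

Σσᵢ² = 1.175 + 0.691 + 2.713 + 1.077 + 1.545 + 1.960 = 9.161
Sum of distinct covariances = 4.521
σ²_T = Σσᵢ² + 2·Σcov = 9.161 + 2 × 4.521 = 18.203
α = (6/5)·(1 − 9.161/18.203) = 0.60

α = 0.60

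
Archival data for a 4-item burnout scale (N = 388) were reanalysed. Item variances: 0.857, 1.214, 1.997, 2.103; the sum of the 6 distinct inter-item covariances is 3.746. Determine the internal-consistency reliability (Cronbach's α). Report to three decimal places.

ΣVar(i) = 0.857 + 1.214 + 1.997 + 2.103 = 6.171
Sum of distinct covariances = 3.746
σ²_total = ΣVar(i) + 2·Σcov = 6.171 + 2 × 3.746 = 13.663
α = (4/3)·(1 − 6.171/13.663) = 0.731

Cronbach's α = 0.731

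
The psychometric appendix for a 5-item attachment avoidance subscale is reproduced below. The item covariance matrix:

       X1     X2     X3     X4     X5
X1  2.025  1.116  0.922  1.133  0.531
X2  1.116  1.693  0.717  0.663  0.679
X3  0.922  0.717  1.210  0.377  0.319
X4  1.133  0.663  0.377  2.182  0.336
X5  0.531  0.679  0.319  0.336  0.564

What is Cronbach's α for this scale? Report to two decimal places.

Cronbach's α = 0.80

Σσ²ᵢ = 2.025 + 1.693 + 1.210 + 2.182 + 0.564 = 7.674
Sum of the distinct covariances = 6.793
σ²_total = 7.674 + 2 × 6.793 = 21.260
α = (k/(k−1))·(1 − Σσ²ᵢ/σ²_total) = (5/4)·(1 − 7.674/21.260) = 0.80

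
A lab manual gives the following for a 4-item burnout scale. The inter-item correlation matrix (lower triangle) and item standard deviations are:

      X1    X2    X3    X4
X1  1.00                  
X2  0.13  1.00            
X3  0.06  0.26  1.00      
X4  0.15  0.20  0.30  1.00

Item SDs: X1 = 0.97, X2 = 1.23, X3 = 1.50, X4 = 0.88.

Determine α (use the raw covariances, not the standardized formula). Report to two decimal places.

Σσ²ᵢ = 0.97² + 1.23² + 1.50² + 0.88² = 5.4782
Covariances σ_ij = r_ij · s_i · s_j:
  σ(X1,X2) = 0.13 × 0.97 × 1.23 = 0.1551
  σ(X1,X3) = 0.06 × 0.97 × 1.50 = 0.0873
  σ(X1,X4) = 0.15 × 0.97 × 0.88 = 0.1280
  σ(X2,X3) = 0.26 × 1.23 × 1.50 = 0.4797
  σ(X2,X4) = 0.20 × 1.23 × 0.88 = 0.2165
  σ(X3,X4) = 0.30 × 1.50 × 0.88 = 0.3960
σ²_T = Σσ²ᵢ + 2·Σσ_ij = 5.4782 + 2 × 1.4626 = 8.4034
α = (4/3)·(1 − 5.4782/8.4034) = 0.46

α = 0.46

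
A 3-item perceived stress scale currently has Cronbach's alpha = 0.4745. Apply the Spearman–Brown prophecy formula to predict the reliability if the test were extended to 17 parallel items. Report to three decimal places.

Length factor m = 17/3 = 5.6667
α' = m·α / (1 + (m−1)·α)
   = 17/3 × 0.4745 / (1 + (17/3 − 1) × 0.4745)
   = 2.6888 / 3.2143 = 0.837

predicted reliability = 0.837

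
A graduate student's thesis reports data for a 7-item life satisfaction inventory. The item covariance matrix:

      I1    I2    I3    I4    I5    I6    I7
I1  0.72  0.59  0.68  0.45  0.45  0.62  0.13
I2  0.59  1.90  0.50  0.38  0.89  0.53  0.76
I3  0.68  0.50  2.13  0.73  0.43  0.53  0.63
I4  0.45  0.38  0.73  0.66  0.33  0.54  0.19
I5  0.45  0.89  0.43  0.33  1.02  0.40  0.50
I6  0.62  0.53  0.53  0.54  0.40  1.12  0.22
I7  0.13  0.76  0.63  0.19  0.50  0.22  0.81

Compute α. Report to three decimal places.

α = 0.834

Σσᵢ² = 0.72 + 1.90 + 2.13 + 0.66 + 1.02 + 1.12 + 0.81 = 8.36
Sum of off-diagonal covariances = 10.48
σ²_T = 8.36 + 2 × 10.48 = 29.32
α = (k/(k−1))·(1 − Σσᵢ²/σ²_T) = (7/6)·(1 − 8.36/29.32) = 0.834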